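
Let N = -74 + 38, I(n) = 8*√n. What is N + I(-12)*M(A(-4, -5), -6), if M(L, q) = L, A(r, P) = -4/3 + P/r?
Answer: -36 - 4*I*√3/3 ≈ -36.0 - 2.3094*I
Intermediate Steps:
A(r, P) = -4/3 + P/r (A(r, P) = -4*⅓ + P/r = -4/3 + P/r)
N = -36
N + I(-12)*M(A(-4, -5), -6) = -36 + (8*√(-12))*(-4/3 - 5/(-4)) = -36 + (8*(2*I*√3))*(-4/3 - 5*(-¼)) = -36 + (16*I*√3)*(-4/3 + 5/4) = -36 + (16*I*√3)*(-1/12) = -36 - 4*I*√3/3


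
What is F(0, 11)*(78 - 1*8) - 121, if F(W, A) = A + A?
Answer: 1419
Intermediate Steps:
F(W, A) = 2*A
F(0, 11)*(78 - 1*8) - 121 = (2*11)*(78 - 1*8) - 121 = 22*(78 - 8) - 121 = 22*70 - 121 = 1540 - 121 = 1419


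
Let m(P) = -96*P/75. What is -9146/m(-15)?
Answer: -22865/48 ≈ -476.35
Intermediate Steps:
m(P) = -32*P/25
-9146/m(-15) = -9146/((-32/25*(-15))) = -9146/96/5 = -9146*5/96 = -22865/48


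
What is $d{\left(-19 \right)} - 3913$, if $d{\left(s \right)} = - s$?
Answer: $-3894$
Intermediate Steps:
$d{\left(-19 \right)} - 3913 = \left(-1\right) \left(-19\right) - 3913 = 19 - 3913 = -3894$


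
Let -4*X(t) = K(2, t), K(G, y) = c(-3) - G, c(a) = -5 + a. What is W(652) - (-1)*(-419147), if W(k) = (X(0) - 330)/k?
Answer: -546568343/1304 ≈ -4.1915e+5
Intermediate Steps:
K(G, y) = -8 - G (K(G, y) = (-5 - 3) - G = -8 - G)
X(t) = 5/2 (X(t) = -(-8 - 1*2)/4 = -(-8 - 2)/4 = -1/4*(-10) = 5/2)
W(k) = -655/(2*k) (W(k) = (5/2 - 330)/k = -655/(2*k))
W(652) - (-1)*(-419147) = -655/2/652 - (-1)*(-419147) = -655/2*1/652 - 1*419147 = -655/1304 - 419147 = -546568343/1304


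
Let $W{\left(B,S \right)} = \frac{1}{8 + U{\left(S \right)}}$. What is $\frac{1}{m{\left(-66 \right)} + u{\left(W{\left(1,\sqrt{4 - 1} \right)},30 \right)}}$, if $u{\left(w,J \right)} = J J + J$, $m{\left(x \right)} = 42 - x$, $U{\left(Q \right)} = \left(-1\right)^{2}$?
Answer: $\frac{1}{1038} \approx 0.00096339$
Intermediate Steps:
$U{\left(Q \right)} = 1$
$W{\left(B,S \right)} = \frac{1}{9}$ ($W{\left(B,S \right)} = \frac{1}{8 + 1} = \frac{1}{9}$)
$u{\left(w,J \right)} = J + J^{2}$ ($u{\left(w,J \right)} = J^{2} + J = J + J^{2}$)
$\frac{1}{m{\left(-66 \right)} + u{\left(W{\left(1,\sqrt{4 - 1} \right)},30 \right)}} = \frac{1}{\left(42 - -66\right) + 30 \left(1 + 30\right)} = \frac{1}{\left(42 + 66\right) + 30 \cdot 31} = \frac{1}{108 + 930} = \frac{1}{1038}$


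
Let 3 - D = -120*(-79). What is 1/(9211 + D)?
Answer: -1/266 ≈ -0.0037594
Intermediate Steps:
D = -9477 (D = 3 - (-120)*(-79) = 3 - 1*9480 = 3 - 9480 = -9477)
1/(9211 + D) = 1/(9211 - 9477) = 1/(-266) = -1/266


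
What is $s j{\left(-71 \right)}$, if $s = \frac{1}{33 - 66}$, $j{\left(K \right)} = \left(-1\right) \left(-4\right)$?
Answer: $- \frac{4}{33} \approx -0.12121$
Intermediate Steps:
$j{\left(K \right)} = 4$
$s = - \frac{1}{33}$ ($s = \frac{1}{-33} = - \frac{1}{33} \approx -0.030303$)
$s j{\left(-71 \right)} = \left(- \frac{1}{33}\right) 4 = - \frac{4}{33}$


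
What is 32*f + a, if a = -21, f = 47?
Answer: 1483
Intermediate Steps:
32*f + a = 32*47 - 21 = 1504 - 21 = 1483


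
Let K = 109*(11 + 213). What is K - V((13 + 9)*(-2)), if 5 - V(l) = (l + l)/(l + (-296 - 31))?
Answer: 9056569/371 ≈ 24411.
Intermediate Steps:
K = 24416 (K = 109*224 = 24416)
V(l) = 5 - 2*l/(-327 + l) (V(l) = 5 - (l + l)/(l + (-296 - 31)) = 5 - 2*l/(l - 327) = 5 - 2*l/(-327 + l))
K - V((13 + 9)*(-2)) = 24416 - 3*(-545 + (13 + 9)*(-2))/(-327 + (13 + 9)*(-2)) = 24416 - 3*(-545 + 22*(-2))/(-327 + 22*(-2)) = 24416 - 3*(-545 - 44)/(-327 - 44) = 24416 - 3*(-589)/(-371) = 24416 - 3*(-1)*(-589)/371 = 24416 - 1*1767/371 = 24416 - 1767/371 = 9056569/371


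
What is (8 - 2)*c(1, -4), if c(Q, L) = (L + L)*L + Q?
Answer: 198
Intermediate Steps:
c(Q, L) = Q + 2*L² (c(Q, L) = (2*L)*L + Q = 2*L² + Q = Q + 2*L²)
(8 - 2)*c(1, -4) = (8 - 2)*(1 + 2*(-4)²) = 6*(1 + 2*16) = 6*(1 + 32) = 6*33 = 198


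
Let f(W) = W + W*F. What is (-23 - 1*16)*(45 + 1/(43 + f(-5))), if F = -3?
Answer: -93054/53 ≈ -1755.7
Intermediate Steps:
f(W) = -2*W (f(W) = W + W*(-3) = W - 3*W = -2*W)
(-23 - 1*16)*(45 + 1/(43 + f(-5))) = (-23 - 1*16)*(45 + 1/(43 - 2*(-5))) = (-23 - 16)*(45 + 1/(43 + 10)) = -39*(45 + 1/53) = -39*2386/53 = -93054/53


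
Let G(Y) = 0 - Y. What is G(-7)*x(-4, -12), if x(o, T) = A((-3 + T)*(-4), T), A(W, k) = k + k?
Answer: -168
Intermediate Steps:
A(W, k) = 2*k
x(o, T) = 2*T
G(Y) = -Y
G(-7)*x(-4, -12) = (-1*(-7))*(2*(-12)) = 7*(-24) = -168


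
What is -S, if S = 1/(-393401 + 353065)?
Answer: 1/40336 ≈ 2.4792e-5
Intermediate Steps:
S = -1/40336 (S = 1/(-40336) = -1/40336 ≈ -2.4792e-5)
-S = -1*(-1/40336) = 1/40336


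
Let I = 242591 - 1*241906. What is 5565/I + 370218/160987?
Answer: 229898397/22055219 ≈ 10.424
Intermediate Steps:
I = 685 (I = 242591 - 241906 = 685)
5565/I + 370218/160987 = 5565/685 + 370218/160987 = 5565*(1/685) + 370218*(1/160987) = 1113/137 + 370218/160987 = 229898397/22055219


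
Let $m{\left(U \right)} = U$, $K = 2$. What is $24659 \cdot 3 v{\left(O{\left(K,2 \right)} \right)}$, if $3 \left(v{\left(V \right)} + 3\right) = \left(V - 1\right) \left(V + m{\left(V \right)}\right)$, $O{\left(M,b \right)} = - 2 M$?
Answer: $764429$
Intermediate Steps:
$v{\left(V \right)} = -3 + \frac{2 V \left(-1 + V\right)}{3}$ ($v{\left(V \right)} = -3 + \frac{\left(V - 1\right) \left(V + V\right)}{3} = -3 + \frac{\left(-1 + V\right) 2 V}{3} = -3 + \frac{2 V \left(-1 + V\right)}{3}$)
$24659 \cdot 3 v{\left(O{\left(K,2 \right)} \right)} = 24659 \cdot 3 \left(-3 - \frac{2 \left(\left(-2\right) 2\right)}{3} + \frac{2 \left(\left(-2\right) 2\right)^{2}}{3}\right) = 24659 \cdot 3 \left(-3 - - \frac{8}{3} + \frac{2 \left(-4\right)^{2}}{3}\right) = 24659 \cdot 3 \left(-3 + \frac{8}{3} + \frac{2}{3} \cdot 16\right) = 24659 \cdot 3 \left(-3 + \frac{8}{3} + \frac{32}{3}\right) = 24659 \cdot 3 \cdot \frac{31}{3} = 24659 \cdot 31 = 764429$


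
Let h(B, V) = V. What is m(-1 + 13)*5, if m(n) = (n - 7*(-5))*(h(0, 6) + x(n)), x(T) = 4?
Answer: 2350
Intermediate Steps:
m(n) = 350 + 10*n (m(n) = (n - 7*(-5))*(6 + 4) = (n + 35)*10 = (35 + n)*10 = 350 + 10*n)
m(-1 + 13)*5 = (350 + 10*(-1 + 13))*5 = (350 + 10*12)*5 = (350 + 120)*5 = 470*5 = 2350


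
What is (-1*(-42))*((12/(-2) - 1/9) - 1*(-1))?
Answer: -644/3 ≈ -214.67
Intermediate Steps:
(-1*(-42))*((12/(-2) - 1/9) - 1*(-1)) = 42*((12*(-½) - 1*⅑) + 1) = 42*((-6 - ⅑) + 1) = 42*(-55/9 + 1) = 42*(-46/9) = -644/3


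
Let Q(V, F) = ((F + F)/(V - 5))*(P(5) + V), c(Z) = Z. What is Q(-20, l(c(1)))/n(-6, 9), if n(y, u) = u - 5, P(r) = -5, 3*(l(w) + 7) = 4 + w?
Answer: -8/3 ≈ -2.6667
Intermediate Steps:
l(w) = -17/3 + w/3 (l(w) = -7 + (4 + w)/3 = -7 + (4/3 + w/3) = -17/3 + w/3)
n(y, u) = -5 + u
Q(V, F) = 2*F (Q(V, F) = ((F + F)/(V - 5))*(-5 + V) = ((2*F)/(-5 + V))*(-5 + V) = (2*F/(-5 + V))*(-5 + V) = 2*F)
Q(-20, l(c(1)))/n(-6, 9) = (2*(-17/3 + (⅓)*1))/(-5 + 9) = (2*(-17/3 + ⅓))/4 = (2*(-16/3))*(¼) = -32/3*¼ = -8/3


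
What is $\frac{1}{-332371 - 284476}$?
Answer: $- \frac{1}{616847} \approx -1.6211 \cdot 10^{-6}$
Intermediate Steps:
$\frac{1}{-332371 - 284476} = \frac{1}{-616847} = - \frac{1}{616847}$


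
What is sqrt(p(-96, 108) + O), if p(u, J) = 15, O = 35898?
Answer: sqrt(35913) ≈ 189.51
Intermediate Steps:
sqrt(p(-96, 108) + O) = sqrt(15 + 35898) = sqrt(35913)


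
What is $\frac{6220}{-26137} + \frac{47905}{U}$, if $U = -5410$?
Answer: $- \frac{257148637}{28280234} \approx -9.0929$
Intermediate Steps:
$\frac{6220}{-26137} + \frac{47905}{U} = \frac{6220}{-26137} + \frac{47905}{-5410} = 6220 \left(- \frac{1}{26137}\right) + 47905 \left(- \frac{1}{5410}\right) = - \frac{6220}{26137} - \frac{9581}{1082} = - \frac{257148637}{28280234}$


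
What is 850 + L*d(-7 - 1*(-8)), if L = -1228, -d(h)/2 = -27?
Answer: -65462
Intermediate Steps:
d(h) = 54 (d(h) = -2*(-27) = 54)
850 + L*d(-7 - 1*(-8)) = 850 - 1228*54 = 850 - 66312 = -65462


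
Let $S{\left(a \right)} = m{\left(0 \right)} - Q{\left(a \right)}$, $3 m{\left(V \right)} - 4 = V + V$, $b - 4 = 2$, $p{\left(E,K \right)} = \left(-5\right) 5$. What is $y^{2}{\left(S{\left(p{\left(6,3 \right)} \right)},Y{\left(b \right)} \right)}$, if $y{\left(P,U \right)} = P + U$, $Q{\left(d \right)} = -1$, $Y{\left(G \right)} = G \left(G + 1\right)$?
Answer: $\frac{17689}{9} \approx 1965.4$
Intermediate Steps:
$p{\left(E,K \right)} = -25$
$b = 6$ ($b = 4 + 2 = 6$)
$Y{\left(G \right)} = G \left(1 + G\right)$
$m{\left(V \right)} = \frac{4}{3} + \frac{2 V}{3}$ ($m{\left(V \right)} = \frac{4}{3} + \frac{V + V}{3} = \frac{4}{3} + \frac{2 V}{3}$)
$S{\left(a \right)} = \frac{7}{3}$ ($S{\left(a \right)} = \left(\frac{4}{3} + \frac{2}{3} \cdot 0\right) - -1 = \left(\frac{4}{3} + 0\right) + 1 = \frac{4}{3} + 1 = \frac{7}{3}$)
$y^{2}{\left(S{\left(p{\left(6,3 \right)} \right)},Y{\left(b \right)} \right)} = \left(\frac{7}{3} + 6 \left(1 + 6\right)\right)^{2} = \left(\frac{7}{3} + 6 \cdot 7\right)^{2} = \left(\frac{7}{3} + 42\right)^{2} = \left(\frac{133}{3}\right)^{2} = \frac{17689}{9}$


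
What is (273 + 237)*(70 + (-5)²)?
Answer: 48450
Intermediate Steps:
(273 + 237)*(70 + (-5)²) = 510*(70 + 25) = 510*95 = 48450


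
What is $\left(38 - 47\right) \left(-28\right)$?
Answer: $252$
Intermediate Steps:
$\left(38 - 47\right) \left(-28\right) = \left(-9\right) \left(-28\right) = 252$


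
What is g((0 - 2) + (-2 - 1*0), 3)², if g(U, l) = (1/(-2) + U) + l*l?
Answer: 81/4 ≈ 20.250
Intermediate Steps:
g(U, l) = -½ + U + l² (g(U, l) = (-½ + U) + l² = -½ + U + l²)
g((0 - 2) + (-2 - 1*0), 3)² = (-½ + ((0 - 2) + (-2 - 1*0)) + 3²)² = (-½ + (-2 + (-2 + 0)) + 9)² = (-½ + (-2 - 2) + 9)² = (-½ - 4 + 9)² = (9/2)² = 81/4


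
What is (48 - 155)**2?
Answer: 11449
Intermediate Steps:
(48 - 155)**2 = (-107)**2 = 11449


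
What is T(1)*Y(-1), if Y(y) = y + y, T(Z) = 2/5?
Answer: -⅘ ≈ -0.80000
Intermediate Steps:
T(Z) = ⅖ (T(Z) = 2*(⅕) = ⅖)
Y(y) = 2*y
T(1)*Y(-1) = 2*(2*(-1))/5 = (⅖)*(-2) = -⅘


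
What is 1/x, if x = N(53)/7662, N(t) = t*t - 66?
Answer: 7662/2743 ≈ 2.7933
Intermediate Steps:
N(t) = -66 + t**2 (N(t) = t**2 - 66 = -66 + t**2)
x = 2743/7662 (x = (-66 + 53**2)/7662 = (-66 + 2809)*(1/7662) = 2743*(1/7662) = 2743/7662 ≈ 0.35800)
1/x = 1/(2743/7662) = 7662/2743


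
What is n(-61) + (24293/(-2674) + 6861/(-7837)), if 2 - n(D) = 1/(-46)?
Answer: -1913171174/240995587 ≈ -7.9386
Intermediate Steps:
n(D) = 93/46 (n(D) = 2 - 1/(-46) = 2 - 1*(-1/46) = 2 + 1/46 = 93/46)
n(-61) + (24293/(-2674) + 6861/(-7837)) = 93/46 + (24293/(-2674) + 6861/(-7837)) = 93/46 + (24293*(-1/2674) + 6861*(-1/7837)) = 93/46 + (-24293/2674 - 6861/7837) = 93/46 - 208730555/20956138 = -1913171174/240995587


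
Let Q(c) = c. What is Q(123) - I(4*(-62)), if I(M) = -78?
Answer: 201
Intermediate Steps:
Q(123) - I(4*(-62)) = 123 - 1*(-78) = 123 + 78 = 201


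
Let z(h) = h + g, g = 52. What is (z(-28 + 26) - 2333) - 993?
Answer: -3276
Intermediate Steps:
z(h) = 52 + h (z(h) = h + 52 = 52 + h)
(z(-28 + 26) - 2333) - 993 = ((52 + (-28 + 26)) - 2333) - 993 = ((52 - 2) - 2333) - 993 = (50 - 2333) - 993 = -2283 - 993 = -3276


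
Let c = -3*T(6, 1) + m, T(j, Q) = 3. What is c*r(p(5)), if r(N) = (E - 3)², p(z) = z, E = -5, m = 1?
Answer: -512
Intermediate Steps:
c = -8 (c = -3*3 + 1 = -9 + 1 = -8)
r(N) = 64 (r(N) = (-5 - 3)² = (-8)² = 64)
c*r(p(5)) = -8*64 = -512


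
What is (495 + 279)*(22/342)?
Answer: 946/19 ≈ 49.789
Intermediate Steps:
(495 + 279)*(22/342) = 774*(22*(1/342)) = 774*(11/171) = 946/19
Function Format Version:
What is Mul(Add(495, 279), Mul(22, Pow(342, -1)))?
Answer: Rational(946, 19) ≈ 49.789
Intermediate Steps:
Mul(Add(495, 279), Mul(22, Pow(342, -1))) = Mul(774, Mul(22, Rational(1, 342))) = Mul(774, Rational(11, 171)) = Rational(946, 19)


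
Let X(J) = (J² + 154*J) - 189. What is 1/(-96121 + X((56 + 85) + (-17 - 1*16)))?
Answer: -1/68014 ≈ -1.4703e-5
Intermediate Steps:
X(J) = -189 + J² + 154*J
1/(-96121 + X((56 + 85) + (-17 - 1*16))) = 1/(-96121 + (-189 + ((56 + 85) + (-17 - 1*16))² + 154*((56 + 85) + (-17 - 1*16)))) = 1/(-96121 + (-189 + (141 + (-17 - 16))² + 154*(141 + (-17 - 16)))) = 1/(-96121 + (-189 + (141 - 33)² + 154*(141 - 33))) = 1/(-96121 + (-189 + 108² + 154*108)) = 1/(-96121 + (-189 + 11664 + 16632)) = 1/(-96121 + 28107) = 1/(-68014) = -1/68014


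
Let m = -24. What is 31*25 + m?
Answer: 751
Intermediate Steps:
31*25 + m = 31*25 - 24 = 775 - 24 = 751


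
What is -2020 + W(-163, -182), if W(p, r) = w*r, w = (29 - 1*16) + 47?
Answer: -12940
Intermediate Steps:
w = 60 (w = (29 - 16) + 47 = 13 + 47 = 60)
W(p, r) = 60*r
-2020 + W(-163, -182) = -2020 + 60*(-182) = -2020 - 10920 = -12940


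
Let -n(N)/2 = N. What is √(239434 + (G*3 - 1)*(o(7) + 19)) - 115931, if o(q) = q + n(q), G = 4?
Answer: -115931 + √239566 ≈ -1.1544e+5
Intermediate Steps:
n(N) = -2*N
o(q) = -q (o(q) = q - 2*q = -q)
√(239434 + (G*3 - 1)*(o(7) + 19)) - 115931 = √(239434 + (4*3 - 1)*(-1*7 + 19)) - 115931 = √(239434 + (12 - 1)*(-7 + 19)) - 115931 = √(239434 + 11*12) - 115931 = √(239434 + 132) - 115931 = √239566 - 115931 = -115931 + √239566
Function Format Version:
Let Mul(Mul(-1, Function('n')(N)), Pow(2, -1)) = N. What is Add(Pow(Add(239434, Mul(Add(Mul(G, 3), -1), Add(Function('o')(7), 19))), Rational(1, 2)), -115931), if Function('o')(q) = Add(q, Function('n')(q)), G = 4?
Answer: Add(-115931, Pow(239566, Rational(1, 2))) ≈ -1.1544e+5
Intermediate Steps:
Function('n')(N) = Mul(-2, N)
Function('o')(q) = Mul(-1, q) (Function('o')(q) = Add(q, Mul(-2, q)) = Mul(-1, q))
Add(Pow(Add(239434, Mul(Add(Mul(G, 3), -1), Add(Function('o')(7), 19))), Rational(1, 2)), -115931) = Add(Pow(Add(239434, Mul(Add(Mul(4, 3), -1), Add(Mul(-1, 7), 19))), Rational(1, 2)), -115931) = Add(Pow(Add(239434, Mul(Add(12, -1), Add(-7, 19))), Rational(1, 2)), -115931) = Add(Pow(Add(239434, Mul(11, 12)), Rational(1, 2)), -115931) = Add(Pow(Add(239434, 132), Rational(1, 2)), -115931) = Add(Pow(239566, Rational(1, 2)), -115931) = Add(-115931, Pow(239566, Rational(1, 2)))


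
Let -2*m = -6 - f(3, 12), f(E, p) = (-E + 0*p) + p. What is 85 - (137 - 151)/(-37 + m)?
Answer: 4987/59 ≈ 84.525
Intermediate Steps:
f(E, p) = p - E (f(E, p) = (-E + 0) + p = -E + p = p - E)
m = 15/2 (m = -(-6 - (12 - 1*3))/2 = -(-6 - (12 - 3))/2 = -(-6 - 1*9)/2 = -(-6 - 9)/2 = -1/2*(-15) = 15/2 ≈ 7.5000)
85 - (137 - 151)/(-37 + m) = 85 - (137 - 151)/(-37 + 15/2) = 85 - (-14)/(-59/2) = 85 - (-14)*(-2)/59 = 85 - 1*28/59 = 85 - 28/59 = 4987/59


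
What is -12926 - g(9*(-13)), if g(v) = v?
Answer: -12809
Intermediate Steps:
-12926 - g(9*(-13)) = -12926 - 9*(-13) = -12926 - 1*(-117) = -12926 + 117 = -12809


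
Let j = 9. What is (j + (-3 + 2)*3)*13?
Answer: 78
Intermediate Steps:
(j + (-3 + 2)*3)*13 = (9 + (-3 + 2)*3)*13 = (9 - 1*3)*13 = (9 - 3)*13 = 6*13 = 78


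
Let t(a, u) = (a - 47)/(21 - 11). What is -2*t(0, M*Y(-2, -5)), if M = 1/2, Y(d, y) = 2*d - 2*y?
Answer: 47/5 ≈ 9.4000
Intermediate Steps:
Y(d, y) = -2*y + 2*d
M = 1/2 ≈ 0.50000
t(a, u) = -47/10 + a/10 (t(a, u) = (-47 + a)/10 = (-47 + a)*(1/10) = -47/10 + a/10)
-2*t(0, M*Y(-2, -5)) = -2*(-47/10 + (1/10)*0) = -2*(-47/10 + 0) = -2*(-47/10) = 47/5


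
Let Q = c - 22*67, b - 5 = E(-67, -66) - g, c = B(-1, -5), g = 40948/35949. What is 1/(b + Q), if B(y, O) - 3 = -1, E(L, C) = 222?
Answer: -35949/44797453 ≈ -0.00080248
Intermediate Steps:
g = 40948/35949 (g = 40948*(1/35949) = 40948/35949 ≈ 1.1391)
B(y, O) = 2 (B(y, O) = 3 - 1 = 2)
c = 2
b = 8119475/35949 (b = 5 + (222 - 1*40948/35949) = 5 + (222 - 40948/35949) = 5 + 7939730/35949 = 8119475/35949 ≈ 225.86)
Q = -1472 (Q = 2 - 22*67 = 2 - 1474 = -1472)
1/(b + Q) = 1/(8119475/35949 - 1472) = 1/(-44797453/35949) = -35949/44797453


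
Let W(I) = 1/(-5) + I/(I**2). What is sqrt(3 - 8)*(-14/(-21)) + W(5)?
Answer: 2*I*sqrt(5)/3 ≈ 1.4907*I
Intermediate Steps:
W(I) = -1/5 + 1/I (W(I) = 1*(-1/5) + I/I**2 = -1/5 + 1/I)
sqrt(3 - 8)*(-14/(-21)) + W(5) = sqrt(3 - 8)*(-14/(-21)) + (1/5)*(5 - 1*5)/5 = sqrt(-5)*(-14*(-1/21)) + (1/5)*(1/5)*(5 - 5) = (I*sqrt(5))*(2/3) + (1/5)*(1/5)*0 = 2*I*sqrt(5)/3 + 0 = 2*I*sqrt(5)/3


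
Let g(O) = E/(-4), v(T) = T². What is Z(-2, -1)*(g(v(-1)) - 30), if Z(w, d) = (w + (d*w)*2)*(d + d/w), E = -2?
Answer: 59/2 ≈ 29.500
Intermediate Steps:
g(O) = ½ (g(O) = -2/(-4) = -2*(-¼) = ½)
Z(w, d) = (d + d/w)*(w + 2*d*w) (Z(w, d) = (w + 2*d*w)*(d + d/w) = (d + d/w)*(w + 2*d*w))
Z(-2, -1)*(g(v(-1)) - 30) = (-(1 - 2 + 2*(-1) + 2*(-1)*(-2)))*(½ - 30) = -(1 - 2 - 2 + 4)*(-59/2) = -1*1*(-59/2) = -1*(-59/2) = 59/2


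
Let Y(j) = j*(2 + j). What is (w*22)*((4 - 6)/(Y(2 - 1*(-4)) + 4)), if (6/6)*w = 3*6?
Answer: -198/13 ≈ -15.231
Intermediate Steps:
w = 18 (w = 3*6 = 18)
(w*22)*((4 - 6)/(Y(2 - 1*(-4)) + 4)) = (18*22)*((4 - 6)/((2 - 1*(-4))*(2 + (2 - 1*(-4))) + 4)) = 396*(-2/((2 + 4)*(2 + (2 + 4)) + 4)) = 396*(-2/(6*(2 + 6) + 4)) = 396*(-2/(6*8 + 4)) = 396*(-2/(48 + 4)) = 396*(-2/52) = 396*(-2*1/52) = 396*(-1/26) = -198/13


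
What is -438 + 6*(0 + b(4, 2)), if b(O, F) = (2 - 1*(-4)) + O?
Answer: -378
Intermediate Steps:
b(O, F) = 6 + O (b(O, F) = (2 + 4) + O = 6 + O)
-438 + 6*(0 + b(4, 2)) = -438 + 6*(0 + (6 + 4)) = -438 + 6*(0 + 10) = -438 + 6*10 = -438 + 60 = -378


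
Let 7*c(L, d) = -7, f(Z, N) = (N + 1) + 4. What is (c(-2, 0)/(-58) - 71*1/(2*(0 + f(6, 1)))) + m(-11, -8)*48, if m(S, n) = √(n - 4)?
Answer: -2053/348 + 96*I*√3 ≈ -5.8994 + 166.28*I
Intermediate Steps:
f(Z, N) = 5 + N (f(Z, N) = (1 + N) + 4 = 5 + N)
c(L, d) = -1 (c(L, d) = (⅐)*(-7) = -1)
m(S, n) = √(-4 + n)
(c(-2, 0)/(-58) - 71*1/(2*(0 + f(6, 1)))) + m(-11, -8)*48 = (-1/(-58) - 71*1/(2*(0 + (5 + 1)))) + √(-4 - 8)*48 = (-1*(-1/58) - 71*1/(2*(0 + 6))) + √(-12)*48 = (1/58 - 71/(2*6)) + (2*I*√3)*48 = (1/58 - 71/12) + 96*I*√3 = -2053/348 + 96*I*√3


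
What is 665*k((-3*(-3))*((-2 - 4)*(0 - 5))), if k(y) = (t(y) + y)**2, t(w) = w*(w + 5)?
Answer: 3692898216000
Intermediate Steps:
t(w) = w*(5 + w)
k(y) = (y + y*(5 + y))**2 (k(y) = (y*(5 + y) + y)**2 = (y + y*(5 + y))**2)
665*k((-3*(-3))*((-2 - 4)*(0 - 5))) = 665*(((-3*(-3))*((-2 - 4)*(0 - 5)))**2*(6 + (-3*(-3))*((-2 - 4)*(0 - 5)))**2) = 665*((9*(-6*(-5)))**2*(6 + 9*(-6*(-5)))**2) = 665*((9*30)**2*(6 + 9*30)**2) = 665*(270**2*(6 + 270)**2) = 665*(72900*276**2) = 665*(72900*76176) = 665*5553230400 = 3692898216000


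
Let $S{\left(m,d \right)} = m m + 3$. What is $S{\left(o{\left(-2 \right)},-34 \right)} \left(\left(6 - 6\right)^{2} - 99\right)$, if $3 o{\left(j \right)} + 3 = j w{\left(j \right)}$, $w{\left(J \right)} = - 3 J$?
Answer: $-2772$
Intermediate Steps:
$o{\left(j \right)} = -1 - j^{2}$ ($o{\left(j \right)} = -1 + \frac{j \left(- 3 j\right)}{3} = -1 + \frac{\left(-3\right) j^{2}}{3} = -1 - j^{2}$)
$S{\left(m,d \right)} = 3 + m^{2}$ ($S{\left(m,d \right)} = m^{2} + 3 = 3 + m^{2}$)
$S{\left(o{\left(-2 \right)},-34 \right)} \left(\left(6 - 6\right)^{2} - 99\right) = \left(3 + \left(-1 - \left(-2\right)^{2}\right)^{2}\right) \left(\left(6 - 6\right)^{2} - 99\right) = \left(3 + \left(-1 - 4\right)^{2}\right) \left(0^{2} - 99\right) = \left(3 + \left(-1 - 4\right)^{2}\right) \left(0 - 99\right) = \left(3 + \left(-5\right)^{2}\right) \left(-99\right) = \left(3 + 25\right) \left(-99\right) = 28 \left(-99\right) = -2772$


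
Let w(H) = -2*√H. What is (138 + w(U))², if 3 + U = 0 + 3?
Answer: 19044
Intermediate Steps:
U = 0 (U = -3 + (0 + 3) = -3 + 3 = 0)
(138 + w(U))² = (138 - 2*√0)² = (138 - 2*0)² = (138 + 0)² = 138² = 19044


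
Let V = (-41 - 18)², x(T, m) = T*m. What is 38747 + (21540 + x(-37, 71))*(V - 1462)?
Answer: 38224094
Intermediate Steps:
V = 3481 (V = (-59)² = 3481)
38747 + (21540 + x(-37, 71))*(V - 1462) = 38747 + (21540 - 37*71)*(3481 - 1462) = 38747 + (21540 - 2627)*2019 = 38747 + 18913*2019 = 38747 + 38185347 = 38224094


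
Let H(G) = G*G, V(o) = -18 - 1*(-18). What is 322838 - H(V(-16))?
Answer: 322838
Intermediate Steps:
V(o) = 0 (V(o) = -18 + 18 = 0)
H(G) = G²
322838 - H(V(-16)) = 322838 - 1*0² = 322838 - 1*0 = 322838 + 0 = 322838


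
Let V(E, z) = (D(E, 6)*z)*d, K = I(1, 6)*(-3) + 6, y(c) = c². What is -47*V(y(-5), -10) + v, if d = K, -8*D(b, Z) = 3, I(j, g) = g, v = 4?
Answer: 2119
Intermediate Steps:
D(b, Z) = -3/8 (D(b, Z) = -⅛*3 = -3/8)
K = -12 (K = 6*(-3) + 6 = -18 + 6 = -12)
d = -12
V(E, z) = 9*z/2 (V(E, z) = -3*z/8*(-12) = 9*z/2)
-47*V(y(-5), -10) + v = -423*(-10)/2 + 4 = -47*(-45) + 4 = 2115 + 4 = 2119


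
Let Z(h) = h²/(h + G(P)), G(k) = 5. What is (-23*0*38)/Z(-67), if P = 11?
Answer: 0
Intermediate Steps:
Z(h) = h²/(5 + h) (Z(h) = h²/(h + 5) = h²/(5 + h))
(-23*0*38)/Z(-67) = (-23*0*38)/(((-67)²/(5 - 67))) = (0*38)/((4489/(-62))) = 0/((4489*(-1/62))) = 0/(-4489/62) = 0*(-62/4489) = 0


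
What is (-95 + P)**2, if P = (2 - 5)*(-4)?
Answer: 6889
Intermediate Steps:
P = 12 (P = -3*(-4) = 12)
(-95 + P)**2 = (-95 + 12)**2 = (-83)**2 = 6889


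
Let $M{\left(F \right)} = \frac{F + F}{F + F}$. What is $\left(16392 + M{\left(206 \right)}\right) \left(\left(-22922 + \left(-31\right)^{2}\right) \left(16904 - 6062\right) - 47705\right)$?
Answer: $-3903974376731$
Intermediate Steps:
$M{\left(F \right)} = 1$ ($M{\left(F \right)} = \frac{2 F}{2 F} = 2 F \frac{1}{2 F} = 1$)
$\left(16392 + M{\left(206 \right)}\right) \left(\left(-22922 + \left(-31\right)^{2}\right) \left(16904 - 6062\right) - 47705\right) = \left(16392 + 1\right) \left(\left(-22922 + \left(-31\right)^{2}\right) \left(16904 - 6062\right) - 47705\right) = 16393 \left(\left(-22922 + 961\right) 10842 - 47705\right) = 16393 \left(\left(-21961\right) 10842 - 47705\right) = 16393 \left(-238101162 - 47705\right) = 16393 \left(-238148867\right) = -3903974376731$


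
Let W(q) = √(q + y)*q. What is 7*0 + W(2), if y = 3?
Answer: 2*√5 ≈ 4.4721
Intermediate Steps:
W(q) = q*√(3 + q) (W(q) = √(q + 3)*q = √(3 + q)*q = q*√(3 + q))
7*0 + W(2) = 7*0 + 2*√(3 + 2) = 0 + 2*√5 = 2*√5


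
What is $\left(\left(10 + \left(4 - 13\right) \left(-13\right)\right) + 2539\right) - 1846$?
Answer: $820$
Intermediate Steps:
$\left(\left(10 + \left(4 - 13\right) \left(-13\right)\right) + 2539\right) - 1846 = \left(\left(10 - -117\right) + 2539\right) - 1846 = \left(\left(10 + 117\right) + 2539\right) - 1846 = \left(127 + 2539\right) - 1846 = 2666 - 1846 = 820$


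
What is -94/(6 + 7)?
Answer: -94/13 ≈ -7.2308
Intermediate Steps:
-94/(6 + 7) = -94/13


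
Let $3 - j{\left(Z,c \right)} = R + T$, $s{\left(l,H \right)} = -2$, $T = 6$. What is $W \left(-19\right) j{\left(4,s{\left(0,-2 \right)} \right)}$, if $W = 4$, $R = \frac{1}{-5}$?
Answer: $\frac{1064}{5} \approx 212.8$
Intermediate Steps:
$R = - \frac{1}{5} \approx -0.2$
$j{\left(Z,c \right)} = - \frac{14}{5}$ ($j{\left(Z,c \right)} = 3 - \left(- \frac{1}{5} + 6\right) = 3 - \frac{29}{5} = - \frac{14}{5}$)
$W \left(-19\right) j{\left(4,s{\left(0,-2 \right)} \right)} = 4 \left(-19\right) \left(- \frac{14}{5}\right) = \left(-76\right) \left(- \frac{14}{5}\right) = \frac{1064}{5}$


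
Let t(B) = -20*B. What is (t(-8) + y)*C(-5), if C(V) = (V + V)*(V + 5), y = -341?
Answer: 0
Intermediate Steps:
C(V) = 2*V*(5 + V) (C(V) = (2*V)*(5 + V) = 2*V*(5 + V))
(t(-8) + y)*C(-5) = (-20*(-8) - 341)*(2*(-5)*(5 - 5)) = (160 - 341)*(2*(-5)*0) = -181*0 = 0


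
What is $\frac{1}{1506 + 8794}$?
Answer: $\frac{1}{10300} \approx 9.7087 \cdot 10^{-5}$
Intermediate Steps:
$\frac{1}{1506 + 8794} = \frac{1}{10300}$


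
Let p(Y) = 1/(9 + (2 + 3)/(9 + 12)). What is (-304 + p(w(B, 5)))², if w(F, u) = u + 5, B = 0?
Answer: 3475692025/37636 ≈ 92350.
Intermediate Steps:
w(F, u) = 5 + u
p(Y) = 21/194 (p(Y) = 1/(9 + 5/21) = 1/(194/21) = 21/194)
(-304 + p(w(B, 5)))² = (-304 + 21/194)² = (-58955/194)² = 3475692025/37636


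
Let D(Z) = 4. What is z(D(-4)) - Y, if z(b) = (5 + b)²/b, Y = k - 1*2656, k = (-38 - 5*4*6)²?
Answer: -89151/4 ≈ -22288.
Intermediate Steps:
k = 24964 (k = (-38 - 20*6)² = (-38 - 120)² = (-158)² = 24964)
Y = 22308 (Y = 24964 - 1*2656 = 24964 - 2656 = 22308)
z(b) = (5 + b)²/b
z(D(-4)) - Y = (5 + 4)²/4 - 1*22308 = (¼)*9² - 22308 = (¼)*81 - 22308 = 81/4 - 22308 = -89151/4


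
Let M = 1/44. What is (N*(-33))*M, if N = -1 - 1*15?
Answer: 12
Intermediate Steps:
M = 1/44 ≈ 0.022727
N = -16 (N = -1 - 15 = -16)
(N*(-33))*M = -16*(-33)*(1/44) = 528*(1/44) = 12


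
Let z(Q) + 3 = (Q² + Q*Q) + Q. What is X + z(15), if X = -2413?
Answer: -1951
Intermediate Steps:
z(Q) = -3 + Q + 2*Q² (z(Q) = -3 + ((Q² + Q*Q) + Q) = -3 + ((Q² + Q²) + Q) = -3 + (2*Q² + Q) = -3 + (Q + 2*Q²) = -3 + Q + 2*Q²)
X + z(15) = -2413 + (-3 + 15 + 2*15²) = -2413 + (-3 + 15 + 2*225) = -2413 + (-3 + 15 + 450) = -2413 + 462 = -1951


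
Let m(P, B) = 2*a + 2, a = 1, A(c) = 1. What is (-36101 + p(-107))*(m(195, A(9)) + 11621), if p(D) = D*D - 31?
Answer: -286939875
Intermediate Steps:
p(D) = -31 + D² (p(D) = D² - 31 = -31 + D²)
m(P, B) = 4 (m(P, B) = 2*1 + 2 = 2 + 2 = 4)
(-36101 + p(-107))*(m(195, A(9)) + 11621) = (-36101 + (-31 + (-107)²))*(4 + 11621) = (-36101 + (-31 + 11449))*11625 = (-36101 + 11418)*11625 = -24683*11625 = -286939875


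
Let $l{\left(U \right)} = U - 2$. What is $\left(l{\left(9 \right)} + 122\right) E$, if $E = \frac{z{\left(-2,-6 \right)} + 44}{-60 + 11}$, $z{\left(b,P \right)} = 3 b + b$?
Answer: $- \frac{4644}{49} \approx -94.776$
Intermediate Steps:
$z{\left(b,P \right)} = 4 b$
$E = - \frac{36}{49}$ ($E = \frac{4 \left(-2\right) + 44}{-60 + 11} = \frac{-8 + 44}{-49} = 36 \left(- \frac{1}{49}\right) = - \frac{36}{49} \approx -0.73469$)
$l{\left(U \right)} = -2 + U$
$\left(l{\left(9 \right)} + 122\right) E = \left(\left(-2 + 9\right) + 122\right) \left(- \frac{36}{49}\right) = \left(7 + 122\right) \left(- \frac{36}{49}\right) = 129 \left(- \frac{36}{49}\right) = - \frac{4644}{49}$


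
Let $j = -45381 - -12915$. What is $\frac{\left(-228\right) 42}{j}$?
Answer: $\frac{228}{773} \approx 0.29495$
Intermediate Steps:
$j = -32466$ ($j = -45381 + 12915 = -32466$)
$\frac{\left(-228\right) 42}{j} = \frac{\left(-228\right) 42}{-32466} = \left(-9576\right) \left(- \frac{1}{32466}\right) = \frac{228}{773}$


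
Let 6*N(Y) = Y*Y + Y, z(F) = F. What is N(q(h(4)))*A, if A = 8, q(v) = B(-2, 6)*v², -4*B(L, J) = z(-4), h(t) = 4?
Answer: 1088/3 ≈ 362.67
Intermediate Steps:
B(L, J) = 1 (B(L, J) = -¼*(-4) = 1)
q(v) = v² (q(v) = 1*v² = v²)
N(Y) = Y/6 + Y²/6 (N(Y) = (Y*Y + Y)/6 = (Y² + Y)/6 = (Y + Y²)/6 = Y/6 + Y²/6)
N(q(h(4)))*A = ((⅙)*4²*(1 + 4²))*8 = ((⅙)*16*(1 + 16))*8 = ((⅙)*16*17)*8 = (136/3)*8 = 1088/3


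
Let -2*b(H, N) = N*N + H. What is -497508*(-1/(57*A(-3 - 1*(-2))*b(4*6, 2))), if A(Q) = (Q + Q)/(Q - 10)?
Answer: -456049/133 ≈ -3428.9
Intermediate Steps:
b(H, N) = -H/2 - N²/2 (b(H, N) = -(N*N + H)/2 = -(N² + H)/2 = -(H + N²)/2 = -H/2 - N²/2)
A(Q) = 2*Q/(-10 + Q) (A(Q) = (2*Q)/(-10 + Q) = 2*Q/(-10 + Q))
-497508*(-1/(57*A(-3 - 1*(-2))*b(4*6, 2))) = -497508*(-(-10 + (-3 - 1*(-2)))/(114*(-3 - 1*(-2))*(-2*6 - ½*2²))) = -497508*(-(-10 + (-3 + 2))/(114*(-3 + 2)*(-½*24 - ½*4))) = -497508*(-11/(114*(-12 - 2))) = -497508/(((2*(-1)/(-11))*(-14))*(-57)) = -497508/(((2*(-1)*(-1/11))*(-14))*(-57)) = -497508/(((2/11)*(-14))*(-57)) = -497508/((-28/11*(-57))) = -497508/1596/11 = -497508*11/1596 = -456049/133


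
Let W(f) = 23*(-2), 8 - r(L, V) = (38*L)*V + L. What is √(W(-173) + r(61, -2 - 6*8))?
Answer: √115801 ≈ 340.30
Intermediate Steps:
r(L, V) = 8 - L - 38*L*V (r(L, V) = 8 - ((38*L)*V + L) = 8 - (38*L*V + L) = 8 - (L + 38*L*V) = 8 + (-L - 38*L*V) = 8 - L - 38*L*V)
W(f) = -46
√(W(-173) + r(61, -2 - 6*8)) = √(-46 + (8 - 1*61 - 38*61*(-2 - 6*8))) = √(-46 + (8 - 61 - 38*61*(-2 - 48))) = √(-46 + (8 - 61 - 38*61*(-50))) = √(-46 + (8 - 61 + 115900)) = √(-46 + 115847) = √115801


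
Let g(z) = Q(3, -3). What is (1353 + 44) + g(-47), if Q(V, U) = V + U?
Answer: 1397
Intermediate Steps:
Q(V, U) = U + V
g(z) = 0 (g(z) = -3 + 3 = 0)
(1353 + 44) + g(-47) = (1353 + 44) + 0 = 1397 + 0 = 1397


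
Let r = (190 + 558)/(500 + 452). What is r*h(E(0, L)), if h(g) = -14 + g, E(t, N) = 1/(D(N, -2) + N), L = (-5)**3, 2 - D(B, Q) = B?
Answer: -297/28 ≈ -10.607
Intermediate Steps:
D(B, Q) = 2 - B
L = -125
r = 11/14 (r = 748/952 = 748*(1/952) = 11/14 ≈ 0.78571)
E(t, N) = 1/2 (E(t, N) = 1/((2 - N) + N) = 1/2)
r*h(E(0, L)) = 11*(-14 + 1/2)/14 = (11/14)*(-27/2) = -297/28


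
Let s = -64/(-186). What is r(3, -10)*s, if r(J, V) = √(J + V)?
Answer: 32*I*√7/93 ≈ 0.91037*I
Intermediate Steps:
s = 32/93 (s = -64*(-1/186) = 32/93 ≈ 0.34409)
r(3, -10)*s = √(3 - 10)*(32/93) = √(-7)*(32/93) = (I*√7)*(32/93) = 32*I*√7/93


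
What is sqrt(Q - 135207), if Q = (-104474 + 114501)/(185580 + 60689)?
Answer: 4*I*sqrt(512505531400654)/246269 ≈ 367.71*I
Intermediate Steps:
Q = 10027/246269 ≈ 0.040716
sqrt(Q - 135207) = sqrt(10027/246269 - 135207) = sqrt(-33297282656/246269) = 4*I*sqrt(512505531400654)/246269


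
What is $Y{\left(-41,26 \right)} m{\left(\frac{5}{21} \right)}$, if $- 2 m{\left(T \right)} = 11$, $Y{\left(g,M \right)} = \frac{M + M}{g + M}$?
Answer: $\frac{286}{15} \approx 19.067$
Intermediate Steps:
$Y{\left(g,M \right)} = \frac{2 M}{M + g}$
$m{\left(T \right)} = - \frac{11}{2}$ ($m{\left(T \right)} = \left(- \frac{1}{2}\right) 11 = - \frac{11}{2}$)
$Y{\left(-41,26 \right)} m{\left(\frac{5}{21} \right)} = 2 \cdot 26 \frac{1}{26 - 41} \left(- \frac{11}{2}\right) = 2 \cdot 26 \frac{1}{-15} \left(- \frac{11}{2}\right) = 2 \cdot 26 \left(- \frac{1}{15}\right) \left(- \frac{11}{2}\right) = \left(- \frac{52}{15}\right) \left(- \frac{11}{2}\right) = \frac{286}{15}$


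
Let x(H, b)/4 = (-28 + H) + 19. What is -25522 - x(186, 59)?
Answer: -26230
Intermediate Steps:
x(H, b) = -36 + 4*H (x(H, b) = 4*((-28 + H) + 19) = 4*(-9 + H) = -36 + 4*H)
-25522 - x(186, 59) = -25522 - (-36 + 4*186) = -25522 - (-36 + 744) = -25522 - 1*708 = -25522 - 708 = -26230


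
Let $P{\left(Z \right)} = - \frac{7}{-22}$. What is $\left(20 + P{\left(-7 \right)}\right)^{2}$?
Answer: $\frac{199809}{484} \approx 412.83$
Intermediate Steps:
$P{\left(Z \right)} = \frac{7}{22}$ ($P{\left(Z \right)} = \left(-7\right) \left(- \frac{1}{22}\right) = \frac{7}{22}$)
$\left(20 + P{\left(-7 \right)}\right)^{2} = \left(20 + \frac{7}{22}\right)^{2} = \left(\frac{447}{22}\right)^{2} = \frac{199809}{484}$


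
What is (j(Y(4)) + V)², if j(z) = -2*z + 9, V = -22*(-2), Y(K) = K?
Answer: 2025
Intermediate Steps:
V = 44
j(z) = 9 - 2*z
(j(Y(4)) + V)² = ((9 - 2*4) + 44)² = ((9 - 8) + 44)² = (1 + 44)² = 45² = 2025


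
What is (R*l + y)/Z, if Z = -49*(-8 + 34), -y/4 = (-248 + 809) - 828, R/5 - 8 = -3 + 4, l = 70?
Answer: -2109/637 ≈ -3.3108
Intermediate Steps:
R = 45 (R = 40 + 5*(-3 + 4) = 40 + 5*1 = 40 + 5 = 45)
y = 1068 (y = -4*((-248 + 809) - 828) = -4*(561 - 828) = -4*(-267) = 1068)
Z = -1274 (Z = -49*26 = -1274)
(R*l + y)/Z = (45*70 + 1068)/(-1274) = (3150 + 1068)*(-1/1274) = 4218*(-1/1274) = -2109/637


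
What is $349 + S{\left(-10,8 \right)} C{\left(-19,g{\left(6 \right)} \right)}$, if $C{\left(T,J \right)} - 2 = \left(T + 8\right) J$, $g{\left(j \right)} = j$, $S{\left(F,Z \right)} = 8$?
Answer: $-163$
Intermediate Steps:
$C{\left(T,J \right)} = 2 + J \left(8 + T\right)$ ($C{\left(T,J \right)} = 2 + \left(T + 8\right) J = 2 + \left(8 + T\right) J = 2 + J \left(8 + T\right)$)
$349 + S{\left(-10,8 \right)} C{\left(-19,g{\left(6 \right)} \right)} = 349 + 8 \left(2 + 8 \cdot 6 + 6 \left(-19\right)\right) = 349 + 8 \left(2 + 48 - 114\right) = 349 + 8 \left(-64\right) = 349 - 512 = -163$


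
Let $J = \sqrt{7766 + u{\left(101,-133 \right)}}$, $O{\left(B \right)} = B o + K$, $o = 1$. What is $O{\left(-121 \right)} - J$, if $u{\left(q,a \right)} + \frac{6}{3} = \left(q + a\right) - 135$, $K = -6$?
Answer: $-127 - \sqrt{7597} \approx -214.16$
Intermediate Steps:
$u{\left(q,a \right)} = -137 + a + q$ ($u{\left(q,a \right)} = -2 - \left(135 - a - q\right) = -2 + \left(-135 + a + q\right) = -137 + a + q$)
$O{\left(B \right)} = -6 + B$ ($O{\left(B \right)} = B 1 - 6 = B - 6 = -6 + B$)
$J = \sqrt{7597}$ ($J = \sqrt{7766 - 169} = \sqrt{7597} \approx 87.161$)
$O{\left(-121 \right)} - J = \left(-6 - 121\right) - \sqrt{7597} = -127 - \sqrt{7597}$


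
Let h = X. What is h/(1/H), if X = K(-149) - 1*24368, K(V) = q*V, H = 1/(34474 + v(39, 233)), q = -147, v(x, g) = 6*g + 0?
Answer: -2465/35872 ≈ -0.068717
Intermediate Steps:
v(x, g) = 6*g
H = 1/35872 (H = 1/(34474 + 6*233) = 1/(34474 + 1398) = 1/35872 ≈ 2.7877e-5)
K(V) = -147*V
X = -2465 (X = -147*(-149) - 1*24368 = 21903 - 24368 = -2465)
h = -2465
h/(1/H) = -2465/(1/(1/35872)) = -2465/35872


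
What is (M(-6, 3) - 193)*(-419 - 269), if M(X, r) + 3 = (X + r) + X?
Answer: 141040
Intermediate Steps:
M(X, r) = -3 + r + 2*X (M(X, r) = -3 + ((X + r) + X) = -3 + (r + 2*X) = -3 + r + 2*X)
(M(-6, 3) - 193)*(-419 - 269) = ((-3 + 3 + 2*(-6)) - 193)*(-419 - 269) = ((-3 + 3 - 12) - 193)*(-688) = (-12 - 193)*(-688) = -205*(-688) = 141040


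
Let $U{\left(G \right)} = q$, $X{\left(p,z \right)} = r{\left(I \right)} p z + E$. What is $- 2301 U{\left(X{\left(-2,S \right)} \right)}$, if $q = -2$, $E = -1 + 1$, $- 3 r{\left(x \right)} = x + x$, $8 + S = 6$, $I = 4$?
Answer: $4602$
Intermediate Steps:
$S = -2$ ($S = -8 + 6 = -2$)
$r{\left(x \right)} = - \frac{2 x}{3}$ ($r{\left(x \right)} = - \frac{x + x}{3} = - \frac{2 x}{3}$)
$E = 0$
$X{\left(p,z \right)} = - \frac{8 p z}{3}$ ($X{\left(p,z \right)} = \left(- \frac{2}{3}\right) 4 p z + 0 = - \frac{8 p}{3} z + 0 = - \frac{8 p z}{3} + 0 = - \frac{8 p z}{3}$)
$U{\left(G \right)} = -2$
$- 2301 U{\left(X{\left(-2,S \right)} \right)} = \left(-2301\right) \left(-2\right) = 4602$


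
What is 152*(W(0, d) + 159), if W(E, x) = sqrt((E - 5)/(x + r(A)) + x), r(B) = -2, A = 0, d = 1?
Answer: 24168 + 152*sqrt(6) ≈ 24540.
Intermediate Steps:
W(E, x) = sqrt(x + (-5 + E)/(-2 + x)) (W(E, x) = sqrt((E - 5)/(x - 2) + x) = sqrt((-5 + E)/(-2 + x) + x) = sqrt(x + (-5 + E)/(-2 + x)))
152*(W(0, d) + 159) = 152*(sqrt((-5 + 0 + 1*(-2 + 1))/(-2 + 1)) + 159) = 152*(sqrt((-5 + 0 + 1*(-1))/(-1)) + 159) = 152*(sqrt(-(-5 + 0 - 1)) + 159) = 152*(sqrt(-1*(-6)) + 159) = 152*(sqrt(6) + 159) = 152*(159 + sqrt(6)) = 24168 + 152*sqrt(6)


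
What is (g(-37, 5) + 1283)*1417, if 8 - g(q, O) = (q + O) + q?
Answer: 1927120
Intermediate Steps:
g(q, O) = 8 - O - 2*q (g(q, O) = 8 - ((q + O) + q) = 8 - ((O + q) + q) = 8 - (O + 2*q) = 8 + (-O - 2*q) = 8 - O - 2*q)
(g(-37, 5) + 1283)*1417 = ((8 - 1*5 - 2*(-37)) + 1283)*1417 = ((8 - 5 + 74) + 1283)*1417 = (77 + 1283)*1417 = 1360*1417 = 1927120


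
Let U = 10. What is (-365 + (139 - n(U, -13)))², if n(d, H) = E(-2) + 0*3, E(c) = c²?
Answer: 52900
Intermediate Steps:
n(d, H) = 4 (n(d, H) = (-2)² + 0*3 = 4 + 0 = 4)
(-365 + (139 - n(U, -13)))² = (-365 + (139 - 1*4))² = (-365 + (139 - 4))² = (-365 + 135)² = (-230)² = 52900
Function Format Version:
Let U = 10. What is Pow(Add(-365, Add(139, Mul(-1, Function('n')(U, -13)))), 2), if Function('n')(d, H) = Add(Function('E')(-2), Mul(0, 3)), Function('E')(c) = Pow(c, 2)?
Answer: 52900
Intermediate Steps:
Function('n')(d, H) = 4 (Function('n')(d, H) = Add(Pow(-2, 2), Mul(0, 3)) = Add(4, 0) = 4)
Pow(Add(-365, Add(139, Mul(-1, Function('n')(U, -13)))), 2) = Pow(Add(-365, Add(139, Mul(-1, 4))), 2) = Pow(Add(-365, Add(139, -4)), 2) = Pow(Add(-365, 135), 2) = Pow(-230, 2) = 52900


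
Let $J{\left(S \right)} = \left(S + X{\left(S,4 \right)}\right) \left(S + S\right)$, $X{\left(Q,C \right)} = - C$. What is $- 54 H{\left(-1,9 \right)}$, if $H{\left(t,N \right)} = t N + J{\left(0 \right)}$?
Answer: $486$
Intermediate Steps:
$J{\left(S \right)} = 2 S \left(-4 + S\right)$ ($J{\left(S \right)} = \left(S - 4\right) \left(S + S\right) = \left(S - 4\right) 2 S = \left(-4 + S\right) 2 S = 2 S \left(-4 + S\right)$)
$H{\left(t,N \right)} = N t$ ($H{\left(t,N \right)} = t N + 2 \cdot 0 \left(-4 + 0\right) = N t + 2 \cdot 0 \left(-4\right) = N t + 0 = N t$)
$- 54 H{\left(-1,9 \right)} = - 54 \cdot 9 \left(-1\right) = \left(-54\right) \left(-9\right) = 486$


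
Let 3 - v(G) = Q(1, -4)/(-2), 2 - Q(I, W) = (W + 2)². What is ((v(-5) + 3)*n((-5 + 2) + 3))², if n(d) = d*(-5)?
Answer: 0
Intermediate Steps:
Q(I, W) = 2 - (2 + W)² (Q(I, W) = 2 - (W + 2)² = 2 - (2 + W)²)
v(G) = 2 (v(G) = 3 - (2 - (2 - 4)²)/(-2) = 3 - (2 - 1*(-2)²)*(-1)/2 = 3 - (2 - 1*4)*(-1)/2 = 3 - (2 - 4)*(-1)/2 = 3 - (-2)*(-1)/2 = 3 - 1*1 = 3 - 1 = 2)
n(d) = -5*d
((v(-5) + 3)*n((-5 + 2) + 3))² = ((2 + 3)*(-5*((-5 + 2) + 3)))² = (5*(-5*(-3 + 3)))² = (5*(-5*0))² = (5*0)² = 0² = 0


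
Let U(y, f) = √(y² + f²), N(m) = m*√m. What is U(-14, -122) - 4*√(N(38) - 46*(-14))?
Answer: -4*√(644 + 38*√38) + 2*√3770 ≈ 4.2597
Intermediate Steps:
N(m) = m^(3/2)
U(y, f) = √(f² + y²)
U(-14, -122) - 4*√(N(38) - 46*(-14)) = √((-122)² + (-14)²) - 4*√(38^(3/2) - 46*(-14)) = √(14884 + 196) - 4*√(38*√38 + 644) = √15080 - 4*√(644 + 38*√38) = 2*√3770 - 4*√(644 + 38*√38) = -4*√(644 + 38*√38) + 2*√3770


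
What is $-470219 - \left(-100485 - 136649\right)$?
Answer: $-233085$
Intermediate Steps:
$-470219 - \left(-100485 - 136649\right) = -470219 - -237134 = -470219 + 237134 = -233085$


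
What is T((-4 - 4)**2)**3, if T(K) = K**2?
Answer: 68719476736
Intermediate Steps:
T((-4 - 4)**2)**3 = (((-4 - 4)**2)**2)**3 = (((-8)**2)**2)**3 = (64**2)**3 = 4096**3 = 68719476736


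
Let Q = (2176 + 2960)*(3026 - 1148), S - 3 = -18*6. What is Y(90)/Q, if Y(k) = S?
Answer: -35/3215136 ≈ -1.0886e-5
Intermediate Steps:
S = -105 (S = 3 - 18*6 = 3 - 108 = -105)
Q = 9645408 (Q = 5136*1878 = 9645408)
Y(k) = -105
Y(90)/Q = -105/9645408 = -105*1/9645408 = -35/3215136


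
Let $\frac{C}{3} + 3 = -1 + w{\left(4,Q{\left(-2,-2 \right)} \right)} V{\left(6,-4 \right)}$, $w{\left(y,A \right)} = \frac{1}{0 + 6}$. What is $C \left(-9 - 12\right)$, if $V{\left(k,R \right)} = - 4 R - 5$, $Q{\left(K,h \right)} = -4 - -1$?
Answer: $\frac{273}{2} \approx 136.5$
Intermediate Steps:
$Q{\left(K,h \right)} = -3$ ($Q{\left(K,h \right)} = -4 + 1 = -3$)
$w{\left(y,A \right)} = \frac{1}{6}$
$V{\left(k,R \right)} = -5 - 4 R$
$C = - \frac{13}{2}$ ($C = -9 + 3 \left(-1 + \frac{-5 - -16}{6}\right) = -9 + 3 \left(-1 + \frac{-5 + 16}{6}\right) = -9 + 3 \left(-1 + \frac{1}{6} \cdot 11\right) = -9 + 3 \left(-1 + \frac{11}{6}\right) = -9 + 3 \cdot \frac{5}{6} = -9 + \frac{5}{2} = - \frac{13}{2} \approx -6.5$)
$C \left(-9 - 12\right) = - \frac{13 \left(-9 - 12\right)}{2} = \left(- \frac{13}{2}\right) \left(-21\right) = \frac{273}{2}$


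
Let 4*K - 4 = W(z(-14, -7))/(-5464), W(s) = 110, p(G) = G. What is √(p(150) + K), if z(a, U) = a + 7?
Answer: √1126999859/2732 ≈ 12.288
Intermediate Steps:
z(a, U) = 7 + a
K = 10873/10928 (K = 1 + (110/(-5464))/4 = 1 + (110*(-1/5464))/4 = 1 + (¼)*(-55/2732) = 1 - 55/10928 = 10873/10928 ≈ 0.99497)
√(p(150) + K) = √(150 + 10873/10928) = √(1650073/10928) = √1126999859/2732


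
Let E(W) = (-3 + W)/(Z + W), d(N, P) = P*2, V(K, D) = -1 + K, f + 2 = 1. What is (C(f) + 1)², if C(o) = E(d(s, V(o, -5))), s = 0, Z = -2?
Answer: 169/36 ≈ 4.6944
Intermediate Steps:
f = -1 (f = -2 + 1 = -1)
d(N, P) = 2*P
E(W) = (-3 + W)/(-2 + W)
C(o) = (-5 + 2*o)/(-4 + 2*o) (C(o) = (-3 + 2*(-1 + o))/(-2 + 2*(-1 + o)) = (-3 + (-2 + 2*o))/(-2 + (-2 + 2*o)) = (-5 + 2*o)/(-4 + 2*o))
(C(f) + 1)² = ((-5/2 - 1)/(-2 - 1) + 1)² = (-7/2/(-3) + 1)² = (-⅓*(-7/2) + 1)² = (7/6 + 1)² = (13/6)² = 169/36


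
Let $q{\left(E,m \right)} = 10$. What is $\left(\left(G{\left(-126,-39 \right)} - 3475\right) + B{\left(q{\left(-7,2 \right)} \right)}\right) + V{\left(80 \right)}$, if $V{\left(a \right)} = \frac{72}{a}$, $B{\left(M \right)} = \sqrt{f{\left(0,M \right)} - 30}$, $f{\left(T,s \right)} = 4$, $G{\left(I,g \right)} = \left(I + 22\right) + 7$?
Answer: $- \frac{35711}{10} + i \sqrt{26} \approx -3571.1 + 5.099 i$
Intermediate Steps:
$G{\left(I,g \right)} = 29 + I$ ($G{\left(I,g \right)} = \left(22 + I\right) + 7 = 29 + I$)
$B{\left(M \right)} = i \sqrt{26}$ ($B{\left(M \right)} = \sqrt{4 - 30} = \sqrt{-26} = i \sqrt{26}$)
$\left(\left(G{\left(-126,-39 \right)} - 3475\right) + B{\left(q{\left(-7,2 \right)} \right)}\right) + V{\left(80 \right)} = \left(\left(\left(29 - 126\right) - 3475\right) + i \sqrt{26}\right) + \frac{72}{80} = \left(\left(-97 - 3475\right) + i \sqrt{26}\right) + 72 \cdot \frac{1}{80} = \left(-3572 + i \sqrt{26}\right) + \frac{9}{10} = - \frac{35711}{10} + i \sqrt{26}$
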